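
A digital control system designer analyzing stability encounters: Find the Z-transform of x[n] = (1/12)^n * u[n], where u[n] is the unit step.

The Z-transform of a^n * u[n] is z/(z-a) for |z| > |a|.
Here a = 1/12, so X(z) = z/(z - (1/12)) = 12z/(12z - 1)
ROC: |z| > 1/12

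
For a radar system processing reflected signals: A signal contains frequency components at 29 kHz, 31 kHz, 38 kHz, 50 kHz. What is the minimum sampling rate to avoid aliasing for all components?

The highest frequency component is f_max = 50 kHz.
Nyquist rate = 2 * f_max = 2 * 50 kHz = 100 kHz.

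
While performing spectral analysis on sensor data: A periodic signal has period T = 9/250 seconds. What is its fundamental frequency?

The fundamental frequency is the reciprocal of the period.
f = 1/T = 1/(9/250) = 250/9 Hz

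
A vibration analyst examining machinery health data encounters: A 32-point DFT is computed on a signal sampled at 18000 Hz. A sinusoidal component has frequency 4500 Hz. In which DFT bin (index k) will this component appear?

DFT frequency resolution = f_s/N = 18000/32 = 1125/2 Hz
Bin index k = f_signal / resolution = 4500 / 1125/2 = 8
The signal frequency 4500 Hz falls in DFT bin k = 8.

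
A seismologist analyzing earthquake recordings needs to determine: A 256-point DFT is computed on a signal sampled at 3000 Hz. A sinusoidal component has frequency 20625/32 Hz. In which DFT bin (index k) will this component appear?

DFT frequency resolution = f_s/N = 3000/256 = 375/32 Hz
Bin index k = f_signal / resolution = 20625/32 / 375/32 = 55
The signal frequency 20625/32 Hz falls in DFT bin k = 55.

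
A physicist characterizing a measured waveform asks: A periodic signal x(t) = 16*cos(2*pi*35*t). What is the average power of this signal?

Average power of A*cos(wt) is A^2/2.
P = 16^2 / 2 = 256/2 = 128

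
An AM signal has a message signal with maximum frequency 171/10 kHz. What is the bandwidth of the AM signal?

In AM (double-sideband), the bandwidth is twice the message frequency.
BW = 2 * f_m = 2 * 171/10 kHz = 171/5 kHz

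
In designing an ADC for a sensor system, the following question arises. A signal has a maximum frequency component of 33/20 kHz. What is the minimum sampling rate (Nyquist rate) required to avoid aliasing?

By the Nyquist-Shannon sampling theorem,
the minimum sampling rate (Nyquist rate) must be at least 2 * f_max.
Nyquist rate = 2 * 33/20 kHz = 33/10 kHz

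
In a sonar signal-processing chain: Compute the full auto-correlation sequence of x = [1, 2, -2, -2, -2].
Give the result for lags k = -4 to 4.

r_xx[k] = sum_m x[m]*x[m+k], indexed from 0, for k = -4 to 4:
  r_xx[-4] = x[4]*x[0] = -2
  r_xx[-3] = x[3]*x[0] + x[4]*x[1] = -6
  r_xx[-2] = x[2]*x[0] + x[3]*x[1] + x[4]*x[2] = -2
  r_xx[-1] = x[1]*x[0] + x[2]*x[1] + x[3]*x[2] + x[4]*x[3] = 6
  r_xx[0] = x[0]*x[0] + x[1]*x[1] + x[2]*x[2] + x[3]*x[3] + x[4]*x[4] = 17
  r_xx[1] = x[0]*x[1] + x[1]*x[2] + x[2]*x[3] + x[3]*x[4] = 6
  r_xx[2] = x[0]*x[2] + x[1]*x[3] + x[2]*x[4] = -2
  r_xx[3] = x[0]*x[3] + x[1]*x[4] = -6
  r_xx[4] = x[0]*x[4] = -2
r_xx = [-2, -6, -2, 6, 17, 6, -2, -6, -2]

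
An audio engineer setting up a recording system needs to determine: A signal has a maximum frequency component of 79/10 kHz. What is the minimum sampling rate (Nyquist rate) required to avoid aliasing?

By the Nyquist-Shannon sampling theorem,
the minimum sampling rate (Nyquist rate) must be at least 2 * f_max.
Nyquist rate = 2 * 79/10 kHz = 79/5 kHz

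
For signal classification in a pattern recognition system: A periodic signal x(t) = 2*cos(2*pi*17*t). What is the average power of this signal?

Average power of A*cos(wt) is A^2/2.
P = 2^2 / 2 = 4/2 = 2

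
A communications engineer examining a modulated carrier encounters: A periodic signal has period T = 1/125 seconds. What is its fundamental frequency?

The fundamental frequency is the reciprocal of the period.
f = 1/T = 1/(1/125) = 125 Hz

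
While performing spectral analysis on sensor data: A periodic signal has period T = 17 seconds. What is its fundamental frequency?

The fundamental frequency is the reciprocal of the period.
f = 1/T = 1/(17) = 1/17 Hz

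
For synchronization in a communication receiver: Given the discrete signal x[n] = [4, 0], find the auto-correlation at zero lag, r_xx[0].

The auto-correlation at zero lag r_xx[0] equals the signal energy.
r_xx[0] = sum of x[n]^2 = 4^2 + 0^2
= 16 + 0 = 16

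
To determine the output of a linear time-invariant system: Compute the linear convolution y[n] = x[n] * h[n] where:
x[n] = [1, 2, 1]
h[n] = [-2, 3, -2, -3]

y[n] = sum_k x[k]*h[n-k]. Output length = len(x) + len(h) - 1 = 3 + 4 - 1 = 6.
y[0] = 1*-2 = -2
y[1] = 2*-2 + 1*3 = -1
y[2] = 1*-2 + 2*3 + 1*-2 = 2
y[3] = 1*3 + 2*-2 + 1*-3 = -4
y[4] = 1*-2 + 2*-3 = -8
y[5] = 1*-3 = -3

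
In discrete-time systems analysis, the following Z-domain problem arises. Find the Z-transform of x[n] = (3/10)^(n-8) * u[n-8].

Time-shifting property: if X(z) = Z{x[n]}, then Z{x[n-d]} = z^(-d) * X(z)
X(z) = z/(z - 3/10) for x[n] = (3/10)^n * u[n]
Z{x[n-8]} = z^(-8) * z/(z - 3/10) = z^(-7)/(z - 3/10)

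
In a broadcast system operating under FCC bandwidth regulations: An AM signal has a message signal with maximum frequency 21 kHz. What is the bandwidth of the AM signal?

In AM (double-sideband), the bandwidth is twice the message frequency.
BW = 2 * f_m = 2 * 21 kHz = 42 kHz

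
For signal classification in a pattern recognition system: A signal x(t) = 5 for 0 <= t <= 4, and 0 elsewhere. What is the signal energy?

Energy = integral of |x(t)|^2 dt over the signal duration
= 5^2 * 4 = 25 * 4 = 100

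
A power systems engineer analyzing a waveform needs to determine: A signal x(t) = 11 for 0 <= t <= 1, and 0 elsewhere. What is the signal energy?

Energy = integral of |x(t)|^2 dt over the signal duration
= 11^2 * 1 = 121 * 1 = 121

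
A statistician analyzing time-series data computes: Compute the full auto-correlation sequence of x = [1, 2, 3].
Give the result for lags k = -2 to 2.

r_xx[k] = sum_m x[m]*x[m+k], indexed from 0, for k = -2 to 2:
  r_xx[-2] = x[2]*x[0] = 3
  r_xx[-1] = x[1]*x[0] + x[2]*x[1] = 8
  r_xx[0] = x[0]*x[0] + x[1]*x[1] + x[2]*x[2] = 14
  r_xx[1] = x[0]*x[1] + x[1]*x[2] = 8
  r_xx[2] = x[0]*x[2] = 3
r_xx = [3, 8, 14, 8, 3]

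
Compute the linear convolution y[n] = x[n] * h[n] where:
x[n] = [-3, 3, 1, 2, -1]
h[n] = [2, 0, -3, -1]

y[n] = sum_k x[k]*h[n-k]. Output length = len(x) + len(h) - 1 = 5 + 4 - 1 = 8.
y[0] = -3*2 = -6
y[1] = 3*2 + -3*0 = 6
y[2] = 1*2 + 3*0 + -3*-3 = 11
y[3] = 2*2 + 1*0 + 3*-3 + -3*-1 = -2
y[4] = -1*2 + 2*0 + 1*-3 + 3*-1 = -8
y[5] = -1*0 + 2*-3 + 1*-1 = -7
y[6] = -1*-3 + 2*-1 = 1
y[7] = -1*-1 = 1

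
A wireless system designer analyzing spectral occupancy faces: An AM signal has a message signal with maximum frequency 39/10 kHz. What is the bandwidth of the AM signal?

In AM (double-sideband), the bandwidth is twice the message frequency.
BW = 2 * f_m = 2 * 39/10 kHz = 39/5 kHz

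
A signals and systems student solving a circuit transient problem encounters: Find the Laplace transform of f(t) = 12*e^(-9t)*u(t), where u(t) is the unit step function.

Standard Laplace transform pair:
e^(-at)*u(t) <-> 1/(s+a)
With a = 9: L{12*e^(-9t)*u(t)} = 12/(s+9), ROC: Re(s) > -9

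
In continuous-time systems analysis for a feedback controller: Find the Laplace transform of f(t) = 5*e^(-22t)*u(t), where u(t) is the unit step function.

Standard Laplace transform pair:
e^(-at)*u(t) <-> 1/(s+a)
With a = 22: L{5*e^(-22t)*u(t)} = 5/(s+22), ROC: Re(s) > -22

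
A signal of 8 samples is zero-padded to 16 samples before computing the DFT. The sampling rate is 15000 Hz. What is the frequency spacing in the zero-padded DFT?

Original DFT: N = 8, resolution = f_s/N = 15000/8 = 1875 Hz
Zero-padded DFT: N = 16, resolution = f_s/N = 15000/16 = 1875/2 Hz
Zero-padding interpolates the spectrum (finer frequency grid)
but does NOT improve the true spectral resolution (ability to resolve close frequencies).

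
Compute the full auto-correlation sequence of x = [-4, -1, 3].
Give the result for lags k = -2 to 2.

r_xx[k] = sum_m x[m]*x[m+k], indexed from 0, for k = -2 to 2:
  r_xx[-2] = x[2]*x[0] = -12
  r_xx[-1] = x[1]*x[0] + x[2]*x[1] = 1
  r_xx[0] = x[0]*x[0] + x[1]*x[1] + x[2]*x[2] = 26
  r_xx[1] = x[0]*x[1] + x[1]*x[2] = 1
  r_xx[2] = x[0]*x[2] = -12
r_xx = [-12, 1, 26, 1, -12]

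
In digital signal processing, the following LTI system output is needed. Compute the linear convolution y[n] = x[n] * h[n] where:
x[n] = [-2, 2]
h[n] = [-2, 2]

y[n] = sum_k x[k]*h[n-k]. Output length = len(x) + len(h) - 1 = 2 + 2 - 1 = 3.
y[0] = -2*-2 = 4
y[1] = 2*-2 + -2*2 = -8
y[2] = 2*2 = 4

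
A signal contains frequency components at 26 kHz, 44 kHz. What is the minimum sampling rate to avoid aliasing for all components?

The highest frequency component is f_max = 44 kHz.
Nyquist rate = 2 * f_max = 2 * 44 kHz = 88 kHz.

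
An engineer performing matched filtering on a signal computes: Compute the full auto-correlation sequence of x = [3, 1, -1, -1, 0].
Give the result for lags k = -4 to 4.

r_xx[k] = sum_m x[m]*x[m+k], indexed from 0, for k = -4 to 4:
  r_xx[-4] = x[4]*x[0] = 0
  r_xx[-3] = x[3]*x[0] + x[4]*x[1] = -3
  r_xx[-2] = x[2]*x[0] + x[3]*x[1] + x[4]*x[2] = -4
  r_xx[-1] = x[1]*x[0] + x[2]*x[1] + x[3]*x[2] + x[4]*x[3] = 3
  r_xx[0] = x[0]*x[0] + x[1]*x[1] + x[2]*x[2] + x[3]*x[3] + x[4]*x[4] = 12
  r_xx[1] = x[0]*x[1] + x[1]*x[2] + x[2]*x[3] + x[3]*x[4] = 3
  r_xx[2] = x[0]*x[2] + x[1]*x[3] + x[2]*x[4] = -4
  r_xx[3] = x[0]*x[3] + x[1]*x[4] = -3
  r_xx[4] = x[0]*x[4] = 0
r_xx = [0, -3, -4, 3, 12, 3, -4, -3, 0]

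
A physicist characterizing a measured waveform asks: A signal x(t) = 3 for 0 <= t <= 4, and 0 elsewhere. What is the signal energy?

Energy = integral of |x(t)|^2 dt over the signal duration
= 3^2 * 4 = 9 * 4 = 36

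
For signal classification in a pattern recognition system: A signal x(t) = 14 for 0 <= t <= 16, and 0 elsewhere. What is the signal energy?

Energy = integral of |x(t)|^2 dt over the signal duration
= 14^2 * 16 = 196 * 16 = 3136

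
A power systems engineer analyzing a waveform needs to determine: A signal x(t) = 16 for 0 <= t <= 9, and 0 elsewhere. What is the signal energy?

Energy = integral of |x(t)|^2 dt over the signal duration
= 16^2 * 9 = 256 * 9 = 2304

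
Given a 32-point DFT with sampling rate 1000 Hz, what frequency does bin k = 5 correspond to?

The frequency of DFT bin k is: f_k = k * f_s / N
f_5 = 5 * 1000 / 32 = 625/4 Hz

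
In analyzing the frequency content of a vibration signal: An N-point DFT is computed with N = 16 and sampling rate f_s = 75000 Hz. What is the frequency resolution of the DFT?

DFT frequency resolution = f_s / N
= 75000 / 16 = 9375/2 Hz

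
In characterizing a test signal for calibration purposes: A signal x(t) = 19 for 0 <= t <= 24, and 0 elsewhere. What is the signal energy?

Energy = integral of |x(t)|^2 dt over the signal duration
= 19^2 * 24 = 361 * 24 = 8664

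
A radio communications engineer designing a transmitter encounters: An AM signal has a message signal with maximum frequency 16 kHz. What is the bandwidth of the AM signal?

In AM (double-sideband), the bandwidth is twice the message frequency.
BW = 2 * f_m = 2 * 16 kHz = 32 kHz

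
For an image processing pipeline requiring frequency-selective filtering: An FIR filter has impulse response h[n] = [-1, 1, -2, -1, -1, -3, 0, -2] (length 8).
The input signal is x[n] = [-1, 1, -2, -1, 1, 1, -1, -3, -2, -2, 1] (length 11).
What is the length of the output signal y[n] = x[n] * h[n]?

For linear convolution, the output length is:
len(y) = len(x) + len(h) - 1 = 11 + 8 - 1 = 18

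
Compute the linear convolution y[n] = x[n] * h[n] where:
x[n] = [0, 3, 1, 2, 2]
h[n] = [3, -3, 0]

y[n] = sum_k x[k]*h[n-k]. Output length = len(x) + len(h) - 1 = 5 + 3 - 1 = 7.
y[0] = 0*3 = 0
y[1] = 3*3 + 0*-3 = 9
y[2] = 1*3 + 3*-3 + 0*0 = -6
y[3] = 2*3 + 1*-3 + 3*0 = 3
y[4] = 2*3 + 2*-3 + 1*0 = 0
y[5] = 2*-3 + 2*0 = -6
y[6] = 2*0 = 0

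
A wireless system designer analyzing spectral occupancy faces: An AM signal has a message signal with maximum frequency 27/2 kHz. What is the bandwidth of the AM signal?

In AM (double-sideband), the bandwidth is twice the message frequency.
BW = 2 * f_m = 2 * 27/2 kHz = 27 kHz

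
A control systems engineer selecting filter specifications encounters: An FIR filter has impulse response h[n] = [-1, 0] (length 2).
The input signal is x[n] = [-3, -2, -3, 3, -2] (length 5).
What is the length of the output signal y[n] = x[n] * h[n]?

For linear convolution, the output length is:
len(y) = len(x) + len(h) - 1 = 5 + 2 - 1 = 6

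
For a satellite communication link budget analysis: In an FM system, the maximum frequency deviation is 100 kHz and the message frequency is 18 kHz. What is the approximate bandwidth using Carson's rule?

Carson's rule: BW = 2*(delta_f + f_m)
= 2*(100 + 18) kHz = 236 kHz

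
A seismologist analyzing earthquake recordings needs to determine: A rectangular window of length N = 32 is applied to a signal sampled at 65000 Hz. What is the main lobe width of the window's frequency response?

For a rectangular window of length N,
the main lobe width in frequency is 2*f_s/N.
= 2*65000/32 = 8125/2 Hz
This determines the minimum frequency separation for resolving two sinusoids.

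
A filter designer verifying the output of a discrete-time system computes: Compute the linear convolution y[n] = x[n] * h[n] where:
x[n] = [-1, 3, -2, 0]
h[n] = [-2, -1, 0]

y[n] = sum_k x[k]*h[n-k]. Output length = len(x) + len(h) - 1 = 4 + 3 - 1 = 6.
y[0] = -1*-2 = 2
y[1] = 3*-2 + -1*-1 = -5
y[2] = -2*-2 + 3*-1 + -1*0 = 1
y[3] = 0*-2 + -2*-1 + 3*0 = 2
y[4] = 0*-1 + -2*0 = 0
y[5] = 0*0 = 0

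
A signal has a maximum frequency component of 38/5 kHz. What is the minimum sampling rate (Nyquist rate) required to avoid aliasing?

By the Nyquist-Shannon sampling theorem,
the minimum sampling rate (Nyquist rate) must be at least 2 * f_max.
Nyquist rate = 2 * 38/5 kHz = 76/5 kHz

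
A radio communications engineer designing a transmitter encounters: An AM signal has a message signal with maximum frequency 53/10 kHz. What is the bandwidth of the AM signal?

In AM (double-sideband), the bandwidth is twice the message frequency.
BW = 2 * f_m = 2 * 53/10 kHz = 53/5 kHz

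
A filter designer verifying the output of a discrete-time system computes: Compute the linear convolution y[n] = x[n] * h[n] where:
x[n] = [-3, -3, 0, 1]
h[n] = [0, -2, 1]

y[n] = sum_k x[k]*h[n-k]. Output length = len(x) + len(h) - 1 = 4 + 3 - 1 = 6.
y[0] = -3*0 = 0
y[1] = -3*0 + -3*-2 = 6
y[2] = 0*0 + -3*-2 + -3*1 = 3
y[3] = 1*0 + 0*-2 + -3*1 = -3
y[4] = 1*-2 + 0*1 = -2
y[5] = 1*1 = 1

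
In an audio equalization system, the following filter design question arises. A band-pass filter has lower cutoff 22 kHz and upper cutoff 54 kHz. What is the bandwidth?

Bandwidth = f_high - f_low
= 54 kHz - 22 kHz = 32 kHz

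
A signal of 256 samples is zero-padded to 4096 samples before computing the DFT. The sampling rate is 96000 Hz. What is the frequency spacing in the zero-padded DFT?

Original DFT: N = 256, resolution = f_s/N = 96000/256 = 375 Hz
Zero-padded DFT: N = 4096, resolution = f_s/N = 96000/4096 = 375/16 Hz
Zero-padding interpolates the spectrum (finer frequency grid)
but does NOT improve the true spectral resolution (ability to resolve close frequencies).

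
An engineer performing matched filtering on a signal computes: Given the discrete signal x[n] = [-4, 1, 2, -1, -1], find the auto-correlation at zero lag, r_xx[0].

The auto-correlation at zero lag r_xx[0] equals the signal energy.
r_xx[0] = sum of x[n]^2 = (-4)^2 + 1^2 + 2^2 + (-1)^2 + (-1)^2
= 16 + 1 + 4 + 1 + 1 = 23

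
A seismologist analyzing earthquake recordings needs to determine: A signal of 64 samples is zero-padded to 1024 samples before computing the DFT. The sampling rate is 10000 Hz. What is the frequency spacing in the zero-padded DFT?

Original DFT: N = 64, resolution = f_s/N = 10000/64 = 625/4 Hz
Zero-padded DFT: N = 1024, resolution = f_s/N = 10000/1024 = 625/64 Hz
Zero-padding interpolates the spectrum (finer frequency grid)
but does NOT improve the true spectral resolution (ability to resolve close frequencies).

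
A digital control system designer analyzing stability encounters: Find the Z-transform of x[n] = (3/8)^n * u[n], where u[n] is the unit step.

The Z-transform of a^n * u[n] is z/(z-a) for |z| > |a|.
Here a = 3/8, so X(z) = z/(z - (3/8)) = 8z/(8z - 3)
ROC: |z| > 3/8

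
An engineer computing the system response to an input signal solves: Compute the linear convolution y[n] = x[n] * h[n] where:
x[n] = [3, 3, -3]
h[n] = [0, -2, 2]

y[n] = sum_k x[k]*h[n-k]. Output length = len(x) + len(h) - 1 = 3 + 3 - 1 = 5.
y[0] = 3*0 = 0
y[1] = 3*0 + 3*-2 = -6
y[2] = -3*0 + 3*-2 + 3*2 = 0
y[3] = -3*-2 + 3*2 = 12
y[4] = -3*2 = -6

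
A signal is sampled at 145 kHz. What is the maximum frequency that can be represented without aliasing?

The maximum frequency that can be represented without aliasing
is the Nyquist frequency: f_max = f_s / 2 = 145 kHz / 2 = 145/2 kHz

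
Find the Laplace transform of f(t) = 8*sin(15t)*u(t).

Standard pair: sin(wt)*u(t) <-> w/(s^2+w^2)
With w = 15: L{8*sin(15t)*u(t)} = 120/(s^2+225)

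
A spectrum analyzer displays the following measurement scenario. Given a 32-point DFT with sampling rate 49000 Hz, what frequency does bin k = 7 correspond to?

The frequency of DFT bin k is: f_k = k * f_s / N
f_7 = 7 * 49000 / 32 = 42875/4 Hz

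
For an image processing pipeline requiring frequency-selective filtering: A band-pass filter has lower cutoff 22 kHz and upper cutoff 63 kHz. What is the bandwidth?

Bandwidth = f_high - f_low
= 63 kHz - 22 kHz = 41 kHz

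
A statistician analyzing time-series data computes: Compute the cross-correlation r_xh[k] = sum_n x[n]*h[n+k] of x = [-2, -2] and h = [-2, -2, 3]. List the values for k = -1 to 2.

Both sequences indexed from 0 and zero outside their support.
Lags with overlap: k = -1 to 2.
  r_xh[-1] = x[1]*h[0] = 4
  r_xh[0] = x[0]*h[0] + x[1]*h[1] = 8
  r_xh[1] = x[0]*h[1] + x[1]*h[2] = -2
  r_xh[2] = x[0]*h[2] = -6
r_xh = [4, 8, -2, -6] (for k = -1, ..., 2)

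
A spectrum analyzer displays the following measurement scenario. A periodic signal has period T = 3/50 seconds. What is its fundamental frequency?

The fundamental frequency is the reciprocal of the period.
f = 1/T = 1/(3/50) = 50/3 Hz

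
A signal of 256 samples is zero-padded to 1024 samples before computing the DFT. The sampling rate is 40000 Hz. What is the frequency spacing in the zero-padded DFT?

Original DFT: N = 256, resolution = f_s/N = 40000/256 = 625/4 Hz
Zero-padded DFT: N = 1024, resolution = f_s/N = 40000/1024 = 625/16 Hz
Zero-padding interpolates the spectrum (finer frequency grid)
but does NOT improve the true spectral resolution (ability to resolve close frequencies).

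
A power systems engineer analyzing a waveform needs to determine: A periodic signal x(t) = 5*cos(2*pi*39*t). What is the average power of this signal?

Average power of A*cos(wt) is A^2/2.
P = 5^2 / 2 = 25/2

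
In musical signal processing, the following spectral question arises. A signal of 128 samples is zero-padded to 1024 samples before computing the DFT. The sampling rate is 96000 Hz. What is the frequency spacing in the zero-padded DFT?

Original DFT: N = 128, resolution = f_s/N = 96000/128 = 750 Hz
Zero-padded DFT: N = 1024, resolution = f_s/N = 96000/1024 = 375/4 Hz
Zero-padding interpolates the spectrum (finer frequency grid)
but does NOT improve the true spectral resolution (ability to resolve close frequencies).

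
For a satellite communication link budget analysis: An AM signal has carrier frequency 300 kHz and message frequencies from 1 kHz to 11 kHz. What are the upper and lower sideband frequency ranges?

Upper sideband (USB) = fc + [fm_low, fm_high] = 300 + [1, 11] = [301, 311] kHz
Lower sideband (LSB) = fc - [fm_high, fm_low] = 300 - [11, 1] = [289, 299] kHz
Total occupied spectrum: 289 kHz to 311 kHz (plus carrier at 300 kHz)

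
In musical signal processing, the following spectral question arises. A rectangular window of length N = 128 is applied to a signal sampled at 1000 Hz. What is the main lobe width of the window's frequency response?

For a rectangular window of length N,
the main lobe width in frequency is 2*f_s/N.
= 2*1000/128 = 125/8 Hz
This determines the minimum frequency separation for resolving two sinusoids.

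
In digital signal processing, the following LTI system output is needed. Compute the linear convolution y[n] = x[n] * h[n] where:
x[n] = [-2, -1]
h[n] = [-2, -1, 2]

y[n] = sum_k x[k]*h[n-k]. Output length = len(x) + len(h) - 1 = 2 + 3 - 1 = 4.
y[0] = -2*-2 = 4
y[1] = -1*-2 + -2*-1 = 4
y[2] = -1*-1 + -2*2 = -3
y[3] = -1*2 = -2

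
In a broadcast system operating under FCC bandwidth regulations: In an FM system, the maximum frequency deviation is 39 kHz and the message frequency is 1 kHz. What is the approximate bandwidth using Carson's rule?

Carson's rule: BW = 2*(delta_f + f_m)
= 2*(39 + 1) kHz = 80 kHz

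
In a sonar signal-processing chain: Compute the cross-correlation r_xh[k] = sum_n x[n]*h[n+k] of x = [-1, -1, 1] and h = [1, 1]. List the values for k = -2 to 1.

Both sequences indexed from 0 and zero outside their support.
Lags with overlap: k = -2 to 1.
  r_xh[-2] = x[2]*h[0] = 1
  r_xh[-1] = x[1]*h[0] + x[2]*h[1] = 0
  r_xh[0] = x[0]*h[0] + x[1]*h[1] = -2
  r_xh[1] = x[0]*h[1] = -1
r_xh = [1, 0, -2, -1] (for k = -2, ..., 1)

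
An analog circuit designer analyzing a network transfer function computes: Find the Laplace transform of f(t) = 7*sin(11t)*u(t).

Standard pair: sin(wt)*u(t) <-> w/(s^2+w^2)
With w = 11: L{7*sin(11t)*u(t)} = 77/(s^2+121)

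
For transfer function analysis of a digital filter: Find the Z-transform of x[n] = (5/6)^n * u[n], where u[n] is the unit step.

The Z-transform of a^n * u[n] is z/(z-a) for |z| > |a|.
Here a = 5/6, so X(z) = z/(z - (5/6)) = 6z/(6z - 5)
ROC: |z| > 5/6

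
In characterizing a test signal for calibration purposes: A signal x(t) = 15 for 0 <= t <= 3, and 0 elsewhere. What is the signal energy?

Energy = integral of |x(t)|^2 dt over the signal duration
= 15^2 * 3 = 225 * 3 = 675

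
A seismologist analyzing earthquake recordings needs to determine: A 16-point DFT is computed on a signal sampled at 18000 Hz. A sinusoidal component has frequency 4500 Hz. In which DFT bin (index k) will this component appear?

DFT frequency resolution = f_s/N = 18000/16 = 1125 Hz
Bin index k = f_signal / resolution = 4500 / 1125 = 4
The signal frequency 4500 Hz falls in DFT bin k = 4.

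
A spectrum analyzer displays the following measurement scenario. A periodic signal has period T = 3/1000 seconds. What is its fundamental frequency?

The fundamental frequency is the reciprocal of the period.
f = 1/T = 1/(3/1000) = 1000/3 Hz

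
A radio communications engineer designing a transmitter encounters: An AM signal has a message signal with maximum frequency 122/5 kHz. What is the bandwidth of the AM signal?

In AM (double-sideband), the bandwidth is twice the message frequency.
BW = 2 * f_m = 2 * 122/5 kHz = 244/5 kHz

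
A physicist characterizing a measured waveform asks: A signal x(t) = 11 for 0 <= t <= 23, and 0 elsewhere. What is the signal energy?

Energy = integral of |x(t)|^2 dt over the signal duration
= 11^2 * 23 = 121 * 23 = 2783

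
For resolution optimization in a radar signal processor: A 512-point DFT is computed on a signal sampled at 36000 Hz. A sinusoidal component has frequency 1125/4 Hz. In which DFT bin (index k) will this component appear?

DFT frequency resolution = f_s/N = 36000/512 = 1125/16 Hz
Bin index k = f_signal / resolution = 1125/4 / 1125/16 = 4
The signal frequency 1125/4 Hz falls in DFT bin k = 4.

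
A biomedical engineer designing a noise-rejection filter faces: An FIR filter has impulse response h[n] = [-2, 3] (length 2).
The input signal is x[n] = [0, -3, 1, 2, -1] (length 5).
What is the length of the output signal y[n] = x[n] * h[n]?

For linear convolution, the output length is:
len(y) = len(x) + len(h) - 1 = 5 + 2 - 1 = 6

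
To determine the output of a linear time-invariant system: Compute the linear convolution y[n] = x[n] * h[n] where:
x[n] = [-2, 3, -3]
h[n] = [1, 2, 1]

y[n] = sum_k x[k]*h[n-k]. Output length = len(x) + len(h) - 1 = 3 + 3 - 1 = 5.
y[0] = -2*1 = -2
y[1] = 3*1 + -2*2 = -1
y[2] = -3*1 + 3*2 + -2*1 = 1
y[3] = -3*2 + 3*1 = -3
y[4] = -3*1 = -3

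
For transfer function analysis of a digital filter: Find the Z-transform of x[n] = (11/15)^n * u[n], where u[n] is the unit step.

The Z-transform of a^n * u[n] is z/(z-a) for |z| > |a|.
Here a = 11/15, so X(z) = z/(z - (11/15)) = 15z/(15z - 11)
ROC: |z| > 11/15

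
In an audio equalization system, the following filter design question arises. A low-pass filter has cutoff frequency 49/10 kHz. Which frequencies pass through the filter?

A low-pass filter passes all frequencies below the cutoff frequency 49/10 kHz and attenuates higher frequencies.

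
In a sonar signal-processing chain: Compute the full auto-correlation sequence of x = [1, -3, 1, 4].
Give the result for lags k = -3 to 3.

r_xx[k] = sum_m x[m]*x[m+k], indexed from 0, for k = -3 to 3:
  r_xx[-3] = x[3]*x[0] = 4
  r_xx[-2] = x[2]*x[0] + x[3]*x[1] = -11
  r_xx[-1] = x[1]*x[0] + x[2]*x[1] + x[3]*x[2] = -2
  r_xx[0] = x[0]*x[0] + x[1]*x[1] + x[2]*x[2] + x[3]*x[3] = 27
  r_xx[1] = x[0]*x[1] + x[1]*x[2] + x[2]*x[3] = -2
  r_xx[2] = x[0]*x[2] + x[1]*x[3] = -11
  r_xx[3] = x[0]*x[3] = 4
r_xx = [4, -11, -2, 27, -2, -11, 4]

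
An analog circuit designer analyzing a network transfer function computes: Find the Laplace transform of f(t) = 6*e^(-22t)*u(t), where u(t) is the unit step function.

Standard Laplace transform pair:
e^(-at)*u(t) <-> 1/(s+a)
With a = 22: L{6*e^(-22t)*u(t)} = 6/(s+22), ROC: Re(s) > -22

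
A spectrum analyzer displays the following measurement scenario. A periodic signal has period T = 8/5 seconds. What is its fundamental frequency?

The fundamental frequency is the reciprocal of the period.
f = 1/T = 1/(8/5) = 5/8 Hz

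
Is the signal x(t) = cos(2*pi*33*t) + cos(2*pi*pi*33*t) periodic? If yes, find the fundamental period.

f1 = 33 Hz, f2 = 33*pi Hz
Ratio f2/f1 = pi, which is irrational.
Since the frequency ratio is irrational, no common period exists.
The signal is not periodic.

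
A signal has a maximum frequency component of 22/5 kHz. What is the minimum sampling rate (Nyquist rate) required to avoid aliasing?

By the Nyquist-Shannon sampling theorem,
the minimum sampling rate (Nyquist rate) must be at least 2 * f_max.
Nyquist rate = 2 * 22/5 kHz = 44/5 kHz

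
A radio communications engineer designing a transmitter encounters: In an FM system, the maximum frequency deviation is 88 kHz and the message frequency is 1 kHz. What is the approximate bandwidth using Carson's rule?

Carson's rule: BW = 2*(delta_f + f_m)
= 2*(88 + 1) kHz = 178 kHz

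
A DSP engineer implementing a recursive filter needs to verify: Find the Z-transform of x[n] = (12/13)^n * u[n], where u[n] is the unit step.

The Z-transform of a^n * u[n] is z/(z-a) for |z| > |a|.
Here a = 12/13, so X(z) = z/(z - (12/13)) = 13z/(13z - 12)
ROC: |z| > 12/13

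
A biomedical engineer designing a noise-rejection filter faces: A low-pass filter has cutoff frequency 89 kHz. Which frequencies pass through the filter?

A low-pass filter passes all frequencies below the cutoff frequency 89 kHz and attenuates higher frequencies.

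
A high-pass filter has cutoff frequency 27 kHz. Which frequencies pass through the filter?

A high-pass filter passes all frequencies above the cutoff frequency 27 kHz and attenuates lower frequencies.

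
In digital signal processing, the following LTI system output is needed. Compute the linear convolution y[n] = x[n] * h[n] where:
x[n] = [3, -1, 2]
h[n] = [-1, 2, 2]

y[n] = sum_k x[k]*h[n-k]. Output length = len(x) + len(h) - 1 = 3 + 3 - 1 = 5.
y[0] = 3*-1 = -3
y[1] = -1*-1 + 3*2 = 7
y[2] = 2*-1 + -1*2 + 3*2 = 2
y[3] = 2*2 + -1*2 = 2
y[4] = 2*2 = 4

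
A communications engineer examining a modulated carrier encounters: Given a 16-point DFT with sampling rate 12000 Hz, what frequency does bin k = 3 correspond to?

The frequency of DFT bin k is: f_k = k * f_s / N
f_3 = 3 * 12000 / 16 = 2250 Hz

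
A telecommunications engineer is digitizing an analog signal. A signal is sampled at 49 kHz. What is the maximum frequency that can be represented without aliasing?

The maximum frequency that can be represented without aliasing
is the Nyquist frequency: f_max = f_s / 2 = 49 kHz / 2 = 49/2 kHz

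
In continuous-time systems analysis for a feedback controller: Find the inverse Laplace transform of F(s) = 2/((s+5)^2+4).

Standard pair: w/((s+a)^2+w^2) <-> e^(-at)*sin(wt)*u(t)
With a=5, w=2: f(t) = e^(-5t)*sin(2t)*u(t)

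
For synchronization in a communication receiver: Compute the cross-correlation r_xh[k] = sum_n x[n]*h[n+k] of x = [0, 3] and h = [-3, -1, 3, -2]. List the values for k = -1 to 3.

Both sequences indexed from 0 and zero outside their support.
Lags with overlap: k = -1 to 3.
  r_xh[-1] = x[1]*h[0] = -9
  r_xh[0] = x[0]*h[0] + x[1]*h[1] = -3
  r_xh[1] = x[0]*h[1] + x[1]*h[2] = 9
  r_xh[2] = x[0]*h[2] + x[1]*h[3] = -6
  r_xh[3] = x[0]*h[3] = 0
r_xh = [-9, -3, 9, -6, 0] (for k = -1, ..., 3)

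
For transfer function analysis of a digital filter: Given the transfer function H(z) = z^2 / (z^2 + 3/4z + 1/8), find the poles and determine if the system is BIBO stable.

Poles are roots of the denominator: z^2 + 3/4z + 1/8 = 0.
Quadratic formula: z = [-(3/4) +/- sqrt((3/4)^2 - 4*(1/8))] / 2
Discriminant = 9/16 - 1/2 = 1/16; sqrt = 1/4.
z = (-3/4 +/- 1/4) / 2 => z = -1/4 or z = -1/2.
|p1| = 1/4, |p2| = 1/2.
For BIBO stability, all poles must lie inside the unit circle (|p| < 1).
System is STABLE since both |p| < 1.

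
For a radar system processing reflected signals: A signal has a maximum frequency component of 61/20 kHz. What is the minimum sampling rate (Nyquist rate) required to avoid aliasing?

By the Nyquist-Shannon sampling theorem,
the minimum sampling rate (Nyquist rate) must be at least 2 * f_max.
Nyquist rate = 2 * 61/20 kHz = 61/10 kHz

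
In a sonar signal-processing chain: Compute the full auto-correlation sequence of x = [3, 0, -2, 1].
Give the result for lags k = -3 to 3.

r_xx[k] = sum_m x[m]*x[m+k], indexed from 0, for k = -3 to 3:
  r_xx[-3] = x[3]*x[0] = 3
  r_xx[-2] = x[2]*x[0] + x[3]*x[1] = -6
  r_xx[-1] = x[1]*x[0] + x[2]*x[1] + x[3]*x[2] = -2
  r_xx[0] = x[0]*x[0] + x[1]*x[1] + x[2]*x[2] + x[3]*x[3] = 14
  r_xx[1] = x[0]*x[1] + x[1]*x[2] + x[2]*x[3] = -2
  r_xx[2] = x[0]*x[2] + x[1]*x[3] = -6
  r_xx[3] = x[0]*x[3] = 3
r_xx = [3, -6, -2, 14, -2, -6, 3]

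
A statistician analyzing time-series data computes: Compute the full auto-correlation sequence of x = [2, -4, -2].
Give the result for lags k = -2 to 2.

r_xx[k] = sum_m x[m]*x[m+k], indexed from 0, for k = -2 to 2:
  r_xx[-2] = x[2]*x[0] = -4
  r_xx[-1] = x[1]*x[0] + x[2]*x[1] = 0
  r_xx[0] = x[0]*x[0] + x[1]*x[1] + x[2]*x[2] = 24
  r_xx[1] = x[0]*x[1] + x[1]*x[2] = 0
  r_xx[2] = x[0]*x[2] = -4
r_xx = [-4, 0, 24, 0, -4]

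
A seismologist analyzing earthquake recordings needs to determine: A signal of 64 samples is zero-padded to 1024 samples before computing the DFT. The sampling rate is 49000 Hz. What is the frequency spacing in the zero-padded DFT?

Original DFT: N = 64, resolution = f_s/N = 49000/64 = 6125/8 Hz
Zero-padded DFT: N = 1024, resolution = f_s/N = 49000/1024 = 6125/128 Hz
Zero-padding interpolates the spectrum (finer frequency grid)
but does NOT improve the true spectral resolution (ability to resolve close frequencies).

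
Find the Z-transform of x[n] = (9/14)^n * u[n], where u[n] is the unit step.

The Z-transform of a^n * u[n] is z/(z-a) for |z| > |a|.
Here a = 9/14, so X(z) = z/(z - (9/14)) = 14z/(14z - 9)
ROC: |z| > 9/14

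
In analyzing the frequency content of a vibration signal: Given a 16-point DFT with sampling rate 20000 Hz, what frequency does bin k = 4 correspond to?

The frequency of DFT bin k is: f_k = k * f_s / N
f_4 = 4 * 20000 / 16 = 5000 Hz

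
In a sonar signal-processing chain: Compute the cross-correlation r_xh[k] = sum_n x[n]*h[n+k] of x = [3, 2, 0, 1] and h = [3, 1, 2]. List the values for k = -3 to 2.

Both sequences indexed from 0 and zero outside their support.
Lags with overlap: k = -3 to 2.
  r_xh[-3] = x[3]*h[0] = 3
  r_xh[-2] = x[2]*h[0] + x[3]*h[1] = 1
  r_xh[-1] = x[1]*h[0] + x[2]*h[1] + x[3]*h[2] = 8
  r_xh[0] = x[0]*h[0] + x[1]*h[1] + x[2]*h[2] = 11
  r_xh[1] = x[0]*h[1] + x[1]*h[2] = 7
  r_xh[2] = x[0]*h[2] = 6
r_xh = [3, 1, 8, 11, 7, 6] (for k = -3, ..., 2)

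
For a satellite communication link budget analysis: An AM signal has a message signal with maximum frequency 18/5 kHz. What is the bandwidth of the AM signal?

In AM (double-sideband), the bandwidth is twice the message frequency.
BW = 2 * f_m = 2 * 18/5 kHz = 36/5 kHz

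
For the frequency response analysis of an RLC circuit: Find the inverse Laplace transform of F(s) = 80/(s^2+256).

Standard pair: w/(s^2+w^2) <-> sin(wt)*u(t)
Recognize w^2 = 256, so w = 16; numerator 80 = 5*16.
f(t) = 5*sin(16t)*u(t)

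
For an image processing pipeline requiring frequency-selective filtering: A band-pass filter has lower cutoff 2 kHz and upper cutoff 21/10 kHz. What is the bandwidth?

Bandwidth = f_high - f_low
= 21/10 kHz - 2 kHz = 1/10 kHz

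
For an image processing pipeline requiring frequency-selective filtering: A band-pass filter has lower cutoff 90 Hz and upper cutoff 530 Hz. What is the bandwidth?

Bandwidth = f_high - f_low
= 530 Hz - 90 Hz = 440 Hz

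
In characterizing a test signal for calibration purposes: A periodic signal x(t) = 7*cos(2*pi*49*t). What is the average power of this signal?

Average power of A*cos(wt) is A^2/2.
P = 7^2 / 2 = 49/2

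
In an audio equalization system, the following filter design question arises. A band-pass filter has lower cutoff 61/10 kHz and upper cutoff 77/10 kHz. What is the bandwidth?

Bandwidth = f_high - f_low
= 77/10 kHz - 61/10 kHz = 8/5 kHz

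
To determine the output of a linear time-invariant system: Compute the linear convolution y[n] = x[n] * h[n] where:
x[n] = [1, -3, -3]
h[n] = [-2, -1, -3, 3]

y[n] = sum_k x[k]*h[n-k]. Output length = len(x) + len(h) - 1 = 3 + 4 - 1 = 6.
y[0] = 1*-2 = -2
y[1] = -3*-2 + 1*-1 = 5
y[2] = -3*-2 + -3*-1 + 1*-3 = 6
y[3] = -3*-1 + -3*-3 + 1*3 = 15
y[4] = -3*-3 + -3*3 = 0
y[5] = -3*3 = -9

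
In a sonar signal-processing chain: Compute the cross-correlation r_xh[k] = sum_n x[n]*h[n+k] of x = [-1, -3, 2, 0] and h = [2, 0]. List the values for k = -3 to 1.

Both sequences indexed from 0 and zero outside their support.
Lags with overlap: k = -3 to 1.
  r_xh[-3] = x[3]*h[0] = 0
  r_xh[-2] = x[2]*h[0] + x[3]*h[1] = 4
  r_xh[-1] = x[1]*h[0] + x[2]*h[1] = -6
  r_xh[0] = x[0]*h[0] + x[1]*h[1] = -2
  r_xh[1] = x[0]*h[1] = 0
r_xh = [0, 4, -6, -2, 0] (for k = -3, ..., 1)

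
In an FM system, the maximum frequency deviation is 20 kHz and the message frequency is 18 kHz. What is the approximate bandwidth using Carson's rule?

Carson's rule: BW = 2*(delta_f + f_m)
= 2*(20 + 18) kHz = 76 kHz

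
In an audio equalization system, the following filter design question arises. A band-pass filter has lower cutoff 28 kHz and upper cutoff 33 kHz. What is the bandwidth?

Bandwidth = f_high - f_low
= 33 kHz - 28 kHz = 5 kHz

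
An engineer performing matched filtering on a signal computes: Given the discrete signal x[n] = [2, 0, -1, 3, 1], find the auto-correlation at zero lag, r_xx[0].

The auto-correlation at zero lag r_xx[0] equals the signal energy.
r_xx[0] = sum of x[n]^2 = 2^2 + 0^2 + (-1)^2 + 3^2 + 1^2
= 4 + 0 + 1 + 9 + 1 = 15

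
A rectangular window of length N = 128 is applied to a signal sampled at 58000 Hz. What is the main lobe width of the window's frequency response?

For a rectangular window of length N,
the main lobe width in frequency is 2*f_s/N.
= 2*58000/128 = 3625/4 Hz
This determines the minimum frequency separation for resolving two sinusoids.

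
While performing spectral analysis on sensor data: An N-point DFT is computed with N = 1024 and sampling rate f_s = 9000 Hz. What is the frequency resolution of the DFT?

DFT frequency resolution = f_s / N
= 9000 / 1024 = 1125/128 Hz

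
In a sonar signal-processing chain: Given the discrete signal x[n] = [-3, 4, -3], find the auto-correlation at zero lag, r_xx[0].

The auto-correlation at zero lag r_xx[0] equals the signal energy.
r_xx[0] = sum of x[n]^2 = (-3)^2 + 4^2 + (-3)^2
= 9 + 16 + 9 = 34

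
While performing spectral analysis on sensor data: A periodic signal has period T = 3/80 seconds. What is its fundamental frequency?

The fundamental frequency is the reciprocal of the period.
f = 1/T = 1/(3/80) = 80/3 Hz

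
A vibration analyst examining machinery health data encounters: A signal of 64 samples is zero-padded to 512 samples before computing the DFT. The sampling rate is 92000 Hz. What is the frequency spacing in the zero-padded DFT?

Original DFT: N = 64, resolution = f_s/N = 92000/64 = 2875/2 Hz
Zero-padded DFT: N = 512, resolution = f_s/N = 92000/512 = 2875/16 Hz
Zero-padding interpolates the spectrum (finer frequency grid)
but does NOT improve the true spectral resolution (ability to resolve close frequencies).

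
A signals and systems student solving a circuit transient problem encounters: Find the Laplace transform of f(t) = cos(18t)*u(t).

Standard pair: cos(wt)*u(t) <-> s/(s^2+w^2)
With w = 18: L{cos(18t)*u(t)} = s/(s^2+324)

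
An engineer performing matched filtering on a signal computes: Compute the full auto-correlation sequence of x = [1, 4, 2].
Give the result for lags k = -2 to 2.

r_xx[k] = sum_m x[m]*x[m+k], indexed from 0, for k = -2 to 2:
  r_xx[-2] = x[2]*x[0] = 2
  r_xx[-1] = x[1]*x[0] + x[2]*x[1] = 12
  r_xx[0] = x[0]*x[0] + x[1]*x[1] + x[2]*x[2] = 21
  r_xx[1] = x[0]*x[1] + x[1]*x[2] = 12
  r_xx[2] = x[0]*x[2] = 2
r_xx = [2, 12, 21, 12, 2]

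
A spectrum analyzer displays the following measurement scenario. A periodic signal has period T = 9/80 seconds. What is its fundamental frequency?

The fundamental frequency is the reciprocal of the period.
f = 1/T = 1/(9/80) = 80/9 Hz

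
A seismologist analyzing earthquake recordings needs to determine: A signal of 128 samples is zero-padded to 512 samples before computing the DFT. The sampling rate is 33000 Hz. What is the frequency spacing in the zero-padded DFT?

Original DFT: N = 128, resolution = f_s/N = 33000/128 = 4125/16 Hz
Zero-padded DFT: N = 512, resolution = f_s/N = 33000/512 = 4125/64 Hz
Zero-padding interpolates the spectrum (finer frequency grid)
but does NOT improve the true spectral resolution (ability to resolve close frequencies).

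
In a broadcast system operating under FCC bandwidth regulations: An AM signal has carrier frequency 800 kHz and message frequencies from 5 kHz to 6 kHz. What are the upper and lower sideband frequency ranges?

Upper sideband (USB) = fc + [fm_low, fm_high] = 800 + [5, 6] = [805, 806] kHz
Lower sideband (LSB) = fc - [fm_high, fm_low] = 800 - [6, 5] = [794, 795] kHz
Total occupied spectrum: 794 kHz to 806 kHz (plus carrier at 800 kHz)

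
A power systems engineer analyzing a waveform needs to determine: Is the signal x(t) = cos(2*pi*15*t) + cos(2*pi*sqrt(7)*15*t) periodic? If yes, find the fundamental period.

f1 = 15 Hz, f2 = 15*sqrt(7) Hz
Ratio f2/f1 = sqrt(7), which is irrational.
Since the frequency ratio is irrational, no common period exists.
The signal is not periodic.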